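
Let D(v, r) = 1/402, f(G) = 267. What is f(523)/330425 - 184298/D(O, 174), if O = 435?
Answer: -24480459993033/330425 ≈ -7.4088e+7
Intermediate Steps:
D(v, r) = 1/402
f(523)/330425 - 184298/D(O, 174) = 267/330425 - 184298/1/402 = 267*(1/330425) - 184298*402 = 267/330425 - 74087796 = -24480459993033/330425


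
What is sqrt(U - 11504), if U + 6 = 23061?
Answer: sqrt(11551) ≈ 107.48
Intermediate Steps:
U = 23055 (U = -6 + 23061 = 23055)
sqrt(U - 11504) = sqrt(23055 - 11504) = sqrt(11551)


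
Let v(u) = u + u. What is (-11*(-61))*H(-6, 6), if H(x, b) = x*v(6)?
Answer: -48312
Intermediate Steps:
v(u) = 2*u
H(x, b) = 12*x (H(x, b) = x*(2*6) = x*12 = 12*x)
(-11*(-61))*H(-6, 6) = (-11*(-61))*(12*(-6)) = 671*(-72) = -48312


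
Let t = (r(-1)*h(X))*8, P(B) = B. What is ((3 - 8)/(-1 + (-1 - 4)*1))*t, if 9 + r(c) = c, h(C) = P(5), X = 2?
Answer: -1000/3 ≈ -333.33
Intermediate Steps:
h(C) = 5
r(c) = -9 + c
t = -400 (t = ((-9 - 1)*5)*8 = -10*5*8 = -50*8 = -400)
((3 - 8)/(-1 + (-1 - 4)*1))*t = ((3 - 8)/(-1 + (-1 - 4)*1))*(-400) = -5/(-1 - 5*1)*(-400) = -5/(-1 - 5)*(-400) = -5/(-6)*(-400) = -5*(-⅙)*(-400) = (⅚)*(-400) = -1000/3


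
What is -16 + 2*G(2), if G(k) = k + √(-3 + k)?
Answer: -12 + 2*I ≈ -12.0 + 2.0*I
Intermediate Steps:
-16 + 2*G(2) = -16 + 2*(2 + √(-3 + 2)) = -16 + 2*(2 + √(-1)) = -16 + 2*(2 + I) = -16 + (4 + 2*I) = -12 + 2*I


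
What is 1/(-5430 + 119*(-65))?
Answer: -1/13165 ≈ -7.5959e-5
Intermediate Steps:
1/(-5430 + 119*(-65)) = 1/(-5430 - 7735) = 1/(-13165) = -1/13165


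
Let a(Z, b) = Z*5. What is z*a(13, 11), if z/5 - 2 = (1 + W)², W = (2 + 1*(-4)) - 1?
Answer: 1950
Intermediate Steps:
a(Z, b) = 5*Z
W = -3 (W = (2 - 4) - 1 = -2 - 1 = -3)
z = 30 (z = 10 + 5*(1 - 3)² = 10 + 5*(-2)² = 10 + 5*4 = 10 + 20 = 30)
z*a(13, 11) = 30*(5*13) = 30*65 = 1950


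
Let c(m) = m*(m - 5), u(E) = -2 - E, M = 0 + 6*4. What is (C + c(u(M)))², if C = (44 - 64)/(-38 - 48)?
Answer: 1201870224/1849 ≈ 6.5001e+5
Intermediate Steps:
M = 24 (M = 0 + 24 = 24)
c(m) = m*(-5 + m)
C = 10/43 (C = -20/(-86) = -20*(-1/86) = 10/43 ≈ 0.23256)
(C + c(u(M)))² = (10/43 + (-2 - 1*24)*(-5 + (-2 - 1*24)))² = (10/43 + (-2 - 24)*(-5 + (-2 - 24)))² = (10/43 - 26*(-5 - 26))² = (10/43 - 26*(-31))² = (10/43 + 806)² = (34668/43)² = 1201870224/1849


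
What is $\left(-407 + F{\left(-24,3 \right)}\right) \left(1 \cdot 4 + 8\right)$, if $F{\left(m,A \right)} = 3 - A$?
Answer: $-4884$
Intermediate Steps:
$\left(-407 + F{\left(-24,3 \right)}\right) \left(1 \cdot 4 + 8\right) = \left(-407 + \left(3 - 3\right)\right) \left(1 \cdot 4 + 8\right) = \left(-407 + \left(3 - 3\right)\right) \left(4 + 8\right) = \left(-407 + 0\right) 12 = \left(-407\right) 12 = -4884$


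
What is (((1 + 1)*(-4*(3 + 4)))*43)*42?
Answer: -101136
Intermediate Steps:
(((1 + 1)*(-4*(3 + 4)))*43)*42 = ((2*(-4*7))*43)*42 = ((2*(-28))*43)*42 = -56*43*42 = -2408*42 = -101136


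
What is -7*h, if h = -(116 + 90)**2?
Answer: 297052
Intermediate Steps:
h = -42436 (h = -1*206**2 = -1*42436 = -42436)
-7*h = -7*(-42436) = 297052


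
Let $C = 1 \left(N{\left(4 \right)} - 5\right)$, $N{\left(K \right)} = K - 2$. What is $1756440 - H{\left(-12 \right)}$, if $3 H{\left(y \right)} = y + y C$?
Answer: $1756432$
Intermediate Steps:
$N{\left(K \right)} = -2 + K$
$C = -3$ ($C = 1 \left(\left(-2 + 4\right) - 5\right) = 1 \left(2 - 5\right) = 1 \left(-3\right) = -3$)
$H{\left(y \right)} = - \frac{2 y}{3}$ ($H{\left(y \right)} = \frac{y + y \left(-3\right)}{3} = \frac{y - 3 y}{3} = \frac{\left(-2\right) y}{3} = - \frac{2 y}{3}$)
$1756440 - H{\left(-12 \right)} = 1756440 - \left(- \frac{2}{3}\right) \left(-12\right) = 1756440 - 8 = 1756432$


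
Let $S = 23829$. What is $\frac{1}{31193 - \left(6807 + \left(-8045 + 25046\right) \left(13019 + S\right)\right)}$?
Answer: $- \frac{1}{626428462} \approx -1.5964 \cdot 10^{-9}$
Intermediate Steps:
$\frac{1}{31193 - \left(6807 + \left(-8045 + 25046\right) \left(13019 + S\right)\right)} = \frac{1}{31193 - \left(6807 + \left(-8045 + 25046\right) \left(13019 + 23829\right)\right)} = \frac{1}{31193 - \left(6807 + 17001 \cdot 36848\right)} = \frac{1}{31193 - 626459655} = \frac{1}{-626428462} = - \frac{1}{626428462}$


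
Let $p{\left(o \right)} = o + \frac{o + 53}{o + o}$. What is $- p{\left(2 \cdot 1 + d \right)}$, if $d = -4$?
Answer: $\frac{59}{4} \approx 14.75$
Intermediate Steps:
$p{\left(o \right)} = o + \frac{53 + o}{2 o}$
$- p{\left(2 \cdot 1 + d \right)} = - (\frac{1}{2} + \left(2 \cdot 1 - 4\right) + \frac{53}{2 \left(2 \cdot 1 - 4\right)}) = - (\frac{1}{2} + \left(2 - 4\right) + \frac{53}{2 \left(2 - 4\right)}) = - (\frac{1}{2} - 2 + \frac{53}{2 \left(-2\right)}) = - (\frac{1}{2} - 2 + \frac{53}{2} \left(- \frac{1}{2}\right)) = - (\frac{1}{2} - 2 - \frac{53}{4}) = \left(-1\right) \left(- \frac{59}{4}\right) = \frac{59}{4}$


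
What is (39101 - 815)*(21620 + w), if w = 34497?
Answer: 2148495462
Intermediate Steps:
(39101 - 815)*(21620 + w) = (39101 - 815)*(21620 + 34497) = 38286*56117 = 2148495462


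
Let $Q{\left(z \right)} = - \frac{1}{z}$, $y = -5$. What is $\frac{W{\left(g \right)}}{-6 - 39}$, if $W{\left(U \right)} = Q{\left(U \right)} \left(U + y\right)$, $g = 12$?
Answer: $\frac{7}{540} \approx 0.012963$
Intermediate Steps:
$W{\left(U \right)} = - \frac{-5 + U}{U}$ ($W{\left(U \right)} = - \frac{1}{U} \left(U - 5\right) = - \frac{1}{U} \left(-5 + U\right) = - \frac{-5 + U}{U}$)
$\frac{W{\left(g \right)}}{-6 - 39} = \frac{\frac{1}{12} \left(5 - 12\right)}{-6 - 39} = \frac{\frac{1}{12} \left(5 - 12\right)}{-45} = - \frac{\frac{1}{12} \left(-7\right)}{45} = \left(- \frac{1}{45}\right) \left(- \frac{7}{12}\right) = \frac{7}{540}$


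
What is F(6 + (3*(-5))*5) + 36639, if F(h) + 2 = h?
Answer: 36568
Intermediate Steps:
F(h) = -2 + h
F(6 + (3*(-5))*5) + 36639 = (-2 + (6 + (3*(-5))*5)) + 36639 = (-2 + (6 - 15*5)) + 36639 = (-2 + (6 - 75)) + 36639 = (-2 - 69) + 36639 = -71 + 36639 = 36568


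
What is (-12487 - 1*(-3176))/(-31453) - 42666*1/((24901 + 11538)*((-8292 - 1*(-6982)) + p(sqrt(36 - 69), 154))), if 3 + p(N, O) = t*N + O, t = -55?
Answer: 18891440150656/63614103244727 - 90255*I*sqrt(33)/2022513059 ≈ 0.29697 - 0.00025635*I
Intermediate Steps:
p(N, O) = -3 + O - 55*N (p(N, O) = -3 + (-55*N + O) = -3 + (O - 55*N) = -3 + O - 55*N)
(-12487 - 1*(-3176))/(-31453) - 42666*1/((24901 + 11538)*((-8292 - 1*(-6982)) + p(sqrt(36 - 69), 154))) = (-12487 - 1*(-3176))/(-31453) - 42666*1/((24901 + 11538)*((-8292 - 1*(-6982)) + (-3 + 154 - 55*sqrt(36 - 69)))) = (-12487 + 3176)*(-1/31453) - 42666*1/(36439*((-8292 + 6982) + (-3 + 154 - 55*I*sqrt(33)))) = -9311*(-1/31453) - 42666*1/(36439*(-1310 + (-3 + 154 - 55*I*sqrt(33)))) = 9311/31453 - 42666*1/(36439*(-1310 + (-3 + 154 - 55*I*sqrt(33)))) = 9311/31453 - 42666*1/(36439*(-1310 + (151 - 55*I*sqrt(33)))) = 9311/31453 - 42666*1/(36439*(-1159 - 55*I*sqrt(33))) = 9311/31453 - 42666/(-42232801 - 2004145*I*sqrt(33))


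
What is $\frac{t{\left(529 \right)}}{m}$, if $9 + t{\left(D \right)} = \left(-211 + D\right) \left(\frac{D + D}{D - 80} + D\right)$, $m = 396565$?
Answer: $\frac{75864081}{178057685} \approx 0.42606$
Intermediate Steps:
$t{\left(D \right)} = -9 + \left(-211 + D\right) \left(D + \frac{2 D}{-80 + D}\right)$ ($t{\left(D \right)} = -9 + \left(-211 + D\right) \left(\frac{D + D}{D - 80} + D\right) = -9 + \left(-211 + D\right) \left(\frac{2 D}{-80 + D} + D\right) = -9 + \left(-211 + D\right) \left(D + \frac{2 D}{-80 + D}\right)$)
$\frac{t{\left(529 \right)}}{m} = \frac{\frac{1}{-80 + 529} \left(720 + 529^{3} - 289 \cdot 529^{2} + 16449 \cdot 529\right)}{396565} = \frac{720 + 148035889 - 80874049 + 8701521}{449} \cdot \frac{1}{396565} = \frac{1}{449} \cdot 75864081 \cdot \frac{1}{396565} = \frac{75864081}{449} \cdot \frac{1}{396565} = \frac{75864081}{178057685}$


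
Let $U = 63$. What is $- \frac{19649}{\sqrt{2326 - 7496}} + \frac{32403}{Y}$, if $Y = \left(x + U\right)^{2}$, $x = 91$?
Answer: $\frac{4629}{3388} + \frac{19649 i \sqrt{5170}}{5170} \approx 1.3663 + 273.27 i$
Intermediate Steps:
$Y = 23716$ ($Y = \left(91 + 63\right)^{2} = 154^{2} = 23716$)
$- \frac{19649}{\sqrt{2326 - 7496}} + \frac{32403}{Y} = - \frac{19649}{\sqrt{2326 - 7496}} + \frac{32403}{23716} = - \frac{19649}{\sqrt{-5170}} + 32403 \cdot \frac{1}{23716} = - \frac{19649}{i \sqrt{5170}} + \frac{4629}{3388} = - 19649 \left(- \frac{i \sqrt{5170}}{5170}\right) + \frac{4629}{3388} = \frac{19649 i \sqrt{5170}}{5170} + \frac{4629}{3388} = \frac{4629}{3388} + \frac{19649 i \sqrt{5170}}{5170}$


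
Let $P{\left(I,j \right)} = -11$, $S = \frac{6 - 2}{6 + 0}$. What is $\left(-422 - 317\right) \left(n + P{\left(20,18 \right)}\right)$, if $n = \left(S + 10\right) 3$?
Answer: $-15519$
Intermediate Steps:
$S = \frac{2}{3}$ ($S = \frac{4}{6} = 4 \cdot \frac{1}{6} = \frac{2}{3} \approx 0.66667$)
$n = 32$ ($n = \left(\frac{2}{3} + 10\right) 3 = \frac{32}{3} \cdot 3 = 32$)
$\left(-422 - 317\right) \left(n + P{\left(20,18 \right)}\right) = \left(-422 - 317\right) \left(32 - 11\right) = \left(-739\right) 21 = -15519$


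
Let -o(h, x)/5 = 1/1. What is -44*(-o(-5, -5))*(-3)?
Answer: 660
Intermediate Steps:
o(h, x) = -5 (o(h, x) = -5/1 = -5*1 = -5)
-44*(-o(-5, -5))*(-3) = -44*(-1*(-5))*(-3) = -220*(-3) = -44*(-15) = 660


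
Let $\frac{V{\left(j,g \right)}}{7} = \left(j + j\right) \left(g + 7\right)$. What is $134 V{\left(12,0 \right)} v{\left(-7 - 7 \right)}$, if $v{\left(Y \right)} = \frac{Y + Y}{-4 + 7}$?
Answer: $-1470784$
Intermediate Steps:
$v{\left(Y \right)} = \frac{2 Y}{3}$
$V{\left(j,g \right)} = 14 j \left(7 + g\right)$ ($V{\left(j,g \right)} = 7 \left(j + j\right) \left(g + 7\right) = 7 \cdot 2 j \left(7 + g\right) = 14 j \left(7 + g\right)$)
$134 V{\left(12,0 \right)} v{\left(-7 - 7 \right)} = 134 \cdot 14 \cdot 12 \left(7 + 0\right) \frac{2 \left(-7 - 7\right)}{3} = 134 \cdot 14 \cdot 12 \cdot 7 \frac{2 \left(-7 - 7\right)}{3} = 134 \cdot 1176 \cdot \frac{2}{3} \left(-14\right) = 157584 \left(- \frac{28}{3}\right) = -1470784$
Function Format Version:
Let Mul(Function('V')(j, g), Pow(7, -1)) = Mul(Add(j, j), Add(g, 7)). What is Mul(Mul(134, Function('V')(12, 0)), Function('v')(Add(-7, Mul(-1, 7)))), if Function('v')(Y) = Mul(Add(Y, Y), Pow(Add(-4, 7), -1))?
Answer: -1470784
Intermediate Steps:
Function('v')(Y) = Mul(Rational(2, 3), Y) (Function('v')(Y) = Mul(Mul(2, Y), Pow(3, -1)) = Mul(Mul(2, Y), Rational(1, 3)) = Mul(Rational(2, 3), Y))
Function('V')(j, g) = Mul(14, j, Add(7, g)) (Function('V')(j, g) = Mul(7, Mul(Add(j, j), Add(g, 7))) = Mul(7, Mul(Mul(2, j), Add(7, g))) = Mul(7, Mul(2, j, Add(7, g))) = Mul(14, j, Add(7, g)))
Mul(Mul(134, Function('V')(12, 0)), Function('v')(Add(-7, Mul(-1, 7)))) = Mul(Mul(134, Mul(14, 12, Add(7, 0))), Mul(Rational(2, 3), Add(-7, Mul(-1, 7)))) = Mul(Mul(134, Mul(14, 12, 7)), Mul(Rational(2, 3), Add(-7, -7))) = Mul(Mul(134, 1176), Mul(Rational(2, 3), -14)) = Mul(157584, Rational(-28, 3)) = -1470784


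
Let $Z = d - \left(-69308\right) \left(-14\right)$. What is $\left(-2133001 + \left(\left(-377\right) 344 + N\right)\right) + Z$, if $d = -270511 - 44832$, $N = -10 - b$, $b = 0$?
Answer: $-3548354$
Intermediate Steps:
$N = -10$ ($N = -10 - 0 = -10 + 0 = -10$)
$d = -315343$
$Z = -1285655$ ($Z = -315343 - \left(-69308\right) \left(-14\right) = -315343 - 970312 = -1285655$)
$\left(-2133001 + \left(\left(-377\right) 344 + N\right)\right) + Z = \left(-2133001 - 129698\right) - 1285655 = -2262699 - 1285655 = -3548354$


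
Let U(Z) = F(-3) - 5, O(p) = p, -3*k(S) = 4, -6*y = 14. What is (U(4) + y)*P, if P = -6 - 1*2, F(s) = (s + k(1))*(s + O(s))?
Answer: -448/3 ≈ -149.33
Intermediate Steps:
y = -7/3 (y = -⅙*14 = -7/3 ≈ -2.3333)
k(S) = -4/3 (k(S) = -⅓*4 = -4/3)
F(s) = 2*s*(-4/3 + s) (F(s) = (s - 4/3)*(s + s) = (-4/3 + s)*(2*s) = 2*s*(-4/3 + s))
P = -8 (P = -6 - 2 = -8)
U(Z) = 21 (U(Z) = (⅔)*(-3)*(-4 + 3*(-3)) - 5 = (⅔)*(-3)*(-4 - 9) - 5 = (⅔)*(-3)*(-13) - 5 = 26 - 5 = 21)
(U(4) + y)*P = (21 - 7/3)*(-8) = (56/3)*(-8) = -448/3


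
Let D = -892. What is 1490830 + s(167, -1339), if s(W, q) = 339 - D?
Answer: 1492061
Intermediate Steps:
s(W, q) = 1231 (s(W, q) = 339 - 1*(-892) = 339 + 892 = 1231)
1490830 + s(167, -1339) = 1490830 + 1231 = 1492061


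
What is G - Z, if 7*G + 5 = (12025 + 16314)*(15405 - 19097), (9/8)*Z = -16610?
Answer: -134388311/9 ≈ -1.4932e+7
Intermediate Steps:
Z = -132880/9 (Z = (8/9)*(-16610) = -132880/9 ≈ -14764.)
G = -14946799 (G = -5/7 + ((12025 + 16314)*(15405 - 19097))/7 = -5/7 + (28339*(-3692))/7 = -5/7 + (⅐)*(-104627588) = -5/7 - 104627588/7 = -14946799)
G - Z = -14946799 - 1*(-132880/9) = -14946799 + 132880/9 = -134388311/9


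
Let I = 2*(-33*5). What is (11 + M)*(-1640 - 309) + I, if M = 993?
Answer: -1957126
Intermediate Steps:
I = -330 (I = 2*(-165) = -330)
(11 + M)*(-1640 - 309) + I = (11 + 993)*(-1640 - 309) - 330 = 1004*(-1949) - 330 = -1956796 - 330 = -1957126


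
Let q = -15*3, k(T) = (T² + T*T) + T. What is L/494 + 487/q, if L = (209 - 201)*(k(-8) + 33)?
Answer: -92749/11115 ≈ -8.3445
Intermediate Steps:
k(T) = T + 2*T² (k(T) = (T² + T²) + T = 2*T² + T = T + 2*T²)
q = -45
L = 1224 (L = (209 - 201)*(-8*(1 + 2*(-8)) + 33) = 8*(-8*(1 - 16) + 33) = 8*(-8*(-15) + 33) = 8*(120 + 33) = 8*153 = 1224)
L/494 + 487/q = 1224/494 + 487/(-45) = 1224*(1/494) + 487*(-1/45) = 612/247 - 487/45 = -92749/11115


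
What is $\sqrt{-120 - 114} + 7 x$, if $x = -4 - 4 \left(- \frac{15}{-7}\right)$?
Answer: $-88 + 3 i \sqrt{26} \approx -88.0 + 15.297 i$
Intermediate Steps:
$x = - \frac{88}{7}$ ($x = -4 - 4 \left(\left(-15\right) \left(- \frac{1}{7}\right)\right) = -4 - \frac{60}{7} = - \frac{88}{7} \approx -12.571$)
$\sqrt{-120 - 114} + 7 x = \sqrt{-120 - 114} + 7 \left(- \frac{88}{7}\right) = \sqrt{-234} - 88 = 3 i \sqrt{26} - 88 = -88 + 3 i \sqrt{26}$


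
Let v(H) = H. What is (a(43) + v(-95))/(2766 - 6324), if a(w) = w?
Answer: 26/1779 ≈ 0.014615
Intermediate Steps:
(a(43) + v(-95))/(2766 - 6324) = (43 - 95)/(2766 - 6324) = -52/(-3558) = -52*(-1/3558) = 26/1779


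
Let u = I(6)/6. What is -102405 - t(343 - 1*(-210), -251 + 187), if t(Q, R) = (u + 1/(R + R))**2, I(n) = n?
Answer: -1677819649/16384 ≈ -1.0241e+5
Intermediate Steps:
u = 1 (u = 6/6 = 6*(1/6) = 1)
t(Q, R) = (1 + 1/(2*R))**2 (t(Q, R) = (1 + 1/(R + R))**2 = (1 + 1/(2*R))**2)
-102405 - t(343 - 1*(-210), -251 + 187) = -102405 - (1 + 2*(-251 + 187))**2/(4*(-251 + 187)**2) = -102405 - (1 + 2*(-64))**2/(4*(-64)**2) = -102405 - (1 - 128)**2/(4*4096) = -102405 - (-127)**2/(4*4096) = -102405 - 16129/(4*4096) = -102405 - 1*16129/16384 = -102405 - 16129/16384 = -1677819649/16384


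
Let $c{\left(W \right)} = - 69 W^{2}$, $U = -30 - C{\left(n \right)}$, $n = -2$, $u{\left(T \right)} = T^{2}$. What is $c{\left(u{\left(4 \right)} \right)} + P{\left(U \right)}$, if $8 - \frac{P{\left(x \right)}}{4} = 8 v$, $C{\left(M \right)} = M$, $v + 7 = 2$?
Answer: $-17472$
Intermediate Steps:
$v = -5$ ($v = -7 + 2 = -5$)
$U = -28$ ($U = -30 - -2 = -30 + 2 = -28$)
$P{\left(x \right)} = 192$ ($P{\left(x \right)} = 32 - 4 \cdot 8 \left(-5\right) = 32 - -160 = 32 + 160 = 192$)
$c{\left(u{\left(4 \right)} \right)} + P{\left(U \right)} = - 69 \left(4^{2}\right)^{2} + 192 = - 69 \cdot 16^{2} + 192 = \left(-69\right) 256 + 192 = -17664 + 192 = -17472$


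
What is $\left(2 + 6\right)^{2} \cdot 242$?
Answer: $15488$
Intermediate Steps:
$\left(2 + 6\right)^{2} \cdot 242 = 8^{2} \cdot 242 = 64 \cdot 242 = 15488$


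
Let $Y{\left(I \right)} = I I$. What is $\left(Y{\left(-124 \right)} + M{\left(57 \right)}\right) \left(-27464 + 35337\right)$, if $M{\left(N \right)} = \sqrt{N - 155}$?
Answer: $121055248 + 55111 i \sqrt{2} \approx 1.2106 \cdot 10^{8} + 77939.0 i$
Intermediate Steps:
$Y{\left(I \right)} = I^{2}$
$M{\left(N \right)} = \sqrt{-155 + N}$
$\left(Y{\left(-124 \right)} + M{\left(57 \right)}\right) \left(-27464 + 35337\right) = \left(\left(-124\right)^{2} + \sqrt{-155 + 57}\right) \left(-27464 + 35337\right) = \left(15376 + \sqrt{-98}\right) 7873 = \left(15376 + 7 i \sqrt{2}\right) 7873 = 121055248 + 55111 i \sqrt{2}$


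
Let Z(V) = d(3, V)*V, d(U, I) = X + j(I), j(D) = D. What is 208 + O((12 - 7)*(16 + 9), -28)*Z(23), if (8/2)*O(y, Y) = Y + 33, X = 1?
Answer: 898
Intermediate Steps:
d(U, I) = 1 + I
O(y, Y) = 33/4 + Y/4 (O(y, Y) = (Y + 33)/4 = (33 + Y)/4 = 33/4 + Y/4)
Z(V) = V*(1 + V) (Z(V) = (1 + V)*V = V*(1 + V))
208 + O((12 - 7)*(16 + 9), -28)*Z(23) = 208 + (33/4 + (1/4)*(-28))*(23*(1 + 23)) = 208 + (33/4 - 7)*(23*24) = 208 + (5/4)*552 = 208 + 690 = 898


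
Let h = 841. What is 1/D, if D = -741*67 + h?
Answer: -1/48806 ≈ -2.0489e-5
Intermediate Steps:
D = -48806 (D = -741*67 + 841 = -49647 + 841 = -48806)
1/D = 1/(-48806) = -1/48806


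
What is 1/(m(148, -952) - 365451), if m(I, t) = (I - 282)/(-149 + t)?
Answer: -1101/402361417 ≈ -2.7363e-6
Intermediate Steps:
m(I, t) = (-282 + I)/(-149 + t)
1/(m(148, -952) - 365451) = 1/((-282 + 148)/(-149 - 952) - 365451) = 1/(-134/(-1101) - 365451) = 1/(-1/1101*(-134) - 365451) = 1/(134/1101 - 365451) = 1/(-402361417/1101) = -1101/402361417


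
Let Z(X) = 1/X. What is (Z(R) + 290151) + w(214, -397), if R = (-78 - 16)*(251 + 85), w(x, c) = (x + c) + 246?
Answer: 9166118975/31584 ≈ 2.9021e+5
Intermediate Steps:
w(x, c) = 246 + c + x (w(x, c) = (c + x) + 246 = 246 + c + x)
R = -31584 (R = -94*336 = -31584)
(Z(R) + 290151) + w(214, -397) = (1/(-31584) + 290151) + (246 - 397 + 214) = (-1/31584 + 290151) + 63 = 9164129183/31584 + 63 = 9166118975/31584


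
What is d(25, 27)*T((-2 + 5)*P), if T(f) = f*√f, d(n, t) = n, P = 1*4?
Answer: 600*√3 ≈ 1039.2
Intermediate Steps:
P = 4
T(f) = f^(3/2)
d(25, 27)*T((-2 + 5)*P) = 25*((-2 + 5)*4)^(3/2) = 25*(3*4)^(3/2) = 25*12^(3/2) = 25*(24*√3) = 600*√3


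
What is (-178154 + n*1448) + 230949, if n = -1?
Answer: 51347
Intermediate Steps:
(-178154 + n*1448) + 230949 = (-178154 - 1*1448) + 230949 = (-178154 - 1448) + 230949 = -179602 + 230949 = 51347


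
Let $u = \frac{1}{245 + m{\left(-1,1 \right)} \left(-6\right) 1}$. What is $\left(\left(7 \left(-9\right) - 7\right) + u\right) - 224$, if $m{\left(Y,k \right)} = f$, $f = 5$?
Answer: $- \frac{63209}{215} \approx -294.0$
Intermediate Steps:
$m{\left(Y,k \right)} = 5$
$u = \frac{1}{215}$ ($u = \frac{1}{245 + 5 \left(-6\right) 1} = \frac{1}{245 - 30} = \frac{1}{215} \approx 0.0046512$)
$\left(\left(7 \left(-9\right) - 7\right) + u\right) - 224 = \left(\left(7 \left(-9\right) - 7\right) + \frac{1}{215}\right) - 224 = \left(\left(-63 - 7\right) + \frac{1}{215}\right) - 224 = \left(-70 + \frac{1}{215}\right) - 224 = - \frac{15049}{215} - 224 = - \frac{63209}{215}$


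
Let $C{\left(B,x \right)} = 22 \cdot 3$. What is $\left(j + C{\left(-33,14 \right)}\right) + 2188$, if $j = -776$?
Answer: $1478$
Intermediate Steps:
$C{\left(B,x \right)} = 66$
$\left(j + C{\left(-33,14 \right)}\right) + 2188 = \left(-776 + 66\right) + 2188 = -710 + 2188 = 1478$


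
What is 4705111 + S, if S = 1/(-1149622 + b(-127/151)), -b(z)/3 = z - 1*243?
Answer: 816254240263131/173482462 ≈ 4.7051e+6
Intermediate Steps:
b(z) = 729 - 3*z (b(z) = -3*(z - 1*243) = -3*(z - 243) = -3*(-243 + z) = 729 - 3*z)
S = -151/173482462 (S = 1/(-1149622 + (729 - (-381)/151)) = 1/(-1149622 + (729 - 3*(-127/151))) = 1/(-1149622 + (729 + 381/151)) = 1/(-1149622 + 110460/151) = 1/(-173482462/151) = -151/173482462 ≈ -8.7040e-7)
4705111 + S = 4705111 - 151/173482462 = 816254240263131/173482462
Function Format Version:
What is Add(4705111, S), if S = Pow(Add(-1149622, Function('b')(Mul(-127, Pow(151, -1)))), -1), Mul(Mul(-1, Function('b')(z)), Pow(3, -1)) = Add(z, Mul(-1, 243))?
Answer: Rational(816254240263131, 173482462) ≈ 4.7051e+6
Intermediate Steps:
Function('b')(z) = Add(729, Mul(-3, z)) (Function('b')(z) = Mul(-3, Add(z, Mul(-1, 243))) = Mul(-3, Add(z, -243)) = Mul(-3, Add(-243, z)) = Add(729, Mul(-3, z)))
S = Rational(-151, 173482462) (S = Pow(Add(-1149622, Add(729, Mul(-3, Mul(-127, Pow(151, -1))))), -1) = Pow(Add(-1149622, Add(729, Mul(-3, Mul(-127, Rational(1, 151))))), -1) = Pow(Add(-1149622, Add(729, Mul(-3, Rational(-127, 151)))), -1) = Pow(Add(-1149622, Add(729, Rational(381, 151))), -1) = Pow(Add(-1149622, Rational(110460, 151)), -1) = Pow(Rational(-173482462, 151), -1) = Rational(-151, 173482462) ≈ -8.7040e-7)
Add(4705111, S) = Add(4705111, Rational(-151, 173482462)) = Rational(816254240263131, 173482462)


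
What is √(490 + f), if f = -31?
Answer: 3*√51 ≈ 21.424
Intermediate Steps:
√(490 + f) = √(490 - 31) = √459 = 3*√51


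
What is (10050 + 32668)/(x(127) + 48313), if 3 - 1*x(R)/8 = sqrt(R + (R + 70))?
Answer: 42718/48193 ≈ 0.88639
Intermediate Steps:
x(R) = 24 - 8*sqrt(70 + 2*R) (x(R) = 24 - 8*sqrt(R + (R + 70)) = 24 - 8*sqrt(R + (70 + R)) = 24 - 8*sqrt(70 + 2*R))
(10050 + 32668)/(x(127) + 48313) = (10050 + 32668)/((24 - 8*sqrt(70 + 2*127)) + 48313) = 42718/((24 - 8*sqrt(70 + 254)) + 48313) = 42718/((24 - 8*sqrt(324)) + 48313) = 42718/((24 - 8*18) + 48313) = 42718/((24 - 144) + 48313) = 42718/(-120 + 48313) = 42718/48193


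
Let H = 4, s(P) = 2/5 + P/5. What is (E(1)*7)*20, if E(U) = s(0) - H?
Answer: -504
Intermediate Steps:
s(P) = 2/5 + P/5 (s(P) = 2*(1/5) + P*(1/5) = 2/5 + P/5)
E(U) = -18/5 (E(U) = (2/5 + (1/5)*0) - 1*4 = (2/5 + 0) - 4 = 2/5 - 4 = -18/5)
(E(1)*7)*20 = -18/5*7*20 = -126/5*20 = -504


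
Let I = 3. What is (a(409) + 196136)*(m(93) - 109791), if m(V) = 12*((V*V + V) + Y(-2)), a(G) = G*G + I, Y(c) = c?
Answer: -1784755620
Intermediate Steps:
a(G) = 3 + G² (a(G) = G*G + 3 = G² + 3 = 3 + G²)
m(V) = -24 + 12*V + 12*V² (m(V) = 12*((V*V + V) - 2) = 12*((V² + V) - 2) = 12*((V + V²) - 2) = 12*(-2 + V + V²) = -24 + 12*V + 12*V²)
(a(409) + 196136)*(m(93) - 109791) = ((3 + 409²) + 196136)*((-24 + 12*93 + 12*93²) - 109791) = ((3 + 167281) + 196136)*((-24 + 1116 + 12*8649) - 109791) = (167284 + 196136)*((-24 + 1116 + 103788) - 109791) = 363420*(104880 - 109791) = 363420*(-4911) = -1784755620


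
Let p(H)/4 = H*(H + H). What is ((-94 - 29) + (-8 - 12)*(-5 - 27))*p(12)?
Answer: 595584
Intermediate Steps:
p(H) = 8*H² (p(H) = 4*(H*(H + H)) = 4*(H*(2*H)) = 4*(2*H²) = 8*H²)
((-94 - 29) + (-8 - 12)*(-5 - 27))*p(12) = ((-94 - 29) + (-8 - 12)*(-5 - 27))*(8*12²) = (-123 - 20*(-32))*(8*144) = (-123 + 640)*1152 = 517*1152 = 595584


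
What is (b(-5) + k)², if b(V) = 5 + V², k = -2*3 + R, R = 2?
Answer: 676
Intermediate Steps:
k = -4 (k = -2*3 + 2 = -6 + 2 = -4)
(b(-5) + k)² = ((5 + (-5)²) - 4)² = ((5 + 25) - 4)² = (30 - 4)² = 26² = 676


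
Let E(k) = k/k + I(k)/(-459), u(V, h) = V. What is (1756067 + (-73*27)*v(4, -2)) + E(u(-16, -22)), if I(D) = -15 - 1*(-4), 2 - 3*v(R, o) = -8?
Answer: 803019593/459 ≈ 1.7495e+6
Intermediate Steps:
v(R, o) = 10/3 (v(R, o) = ⅔ - ⅓*(-8) = ⅔ + 8/3 = 10/3)
I(D) = -11 (I(D) = -15 + 4 = -11)
E(k) = 470/459 (E(k) = k/k - 11/(-459) = 1 - 11*(-1/459) = 1 + 11/459 = 470/459)
(1756067 + (-73*27)*v(4, -2)) + E(u(-16, -22)) = (1756067 - 73*27*(10/3)) + 470/459 = (1756067 - 1971*10/3) + 470/459 = (1756067 - 6570) + 470/459 = 1749497 + 470/459 = 803019593/459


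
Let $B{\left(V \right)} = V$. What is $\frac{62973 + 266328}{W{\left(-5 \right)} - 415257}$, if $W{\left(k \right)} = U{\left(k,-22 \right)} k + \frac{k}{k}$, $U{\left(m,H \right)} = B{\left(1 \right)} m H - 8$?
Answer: $- \frac{329301}{415766} \approx -0.79203$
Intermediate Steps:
$U{\left(m,H \right)} = -8 + H m$ ($U{\left(m,H \right)} = 1 m H - 8 = m H - 8 = H m - 8 = -8 + H m$)
$W{\left(k \right)} = 1 + k \left(-8 - 22 k\right)$ ($W{\left(k \right)} = \left(-8 - 22 k\right) k + \frac{k}{k} = k \left(-8 - 22 k\right) + 1 = 1 + k \left(-8 - 22 k\right)$)
$\frac{62973 + 266328}{W{\left(-5 \right)} - 415257} = \frac{62973 + 266328}{\left(1 - - 10 \left(4 + 11 \left(-5\right)\right)\right) - 415257} = \frac{329301}{\left(1 - - 10 \left(4 - 55\right)\right) - 415257} = \frac{329301}{\left(1 - \left(-10\right) \left(-51\right)\right) - 415257} = \frac{329301}{\left(1 - 510\right) - 415257} = \frac{329301}{-509 - 415257} = \frac{329301}{-415766} = 329301 \left(- \frac{1}{415766}\right) = - \frac{329301}{415766}$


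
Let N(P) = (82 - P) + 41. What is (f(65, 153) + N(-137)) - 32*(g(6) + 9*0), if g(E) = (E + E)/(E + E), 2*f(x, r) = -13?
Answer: 443/2 ≈ 221.50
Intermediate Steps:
N(P) = 123 - P
f(x, r) = -13/2 (f(x, r) = (½)*(-13) = -13/2)
g(E) = 1 (g(E) = (2*E)/((2*E)) = (2*E)*(1/(2*E)) = 1)
(f(65, 153) + N(-137)) - 32*(g(6) + 9*0) = (-13/2 + (123 - 1*(-137))) - 32*(1 + 9*0) = (-13/2 + (123 + 137)) - 32*(1 + 0) = (-13/2 + 260) - 32*1 = 507/2 - 32 = 443/2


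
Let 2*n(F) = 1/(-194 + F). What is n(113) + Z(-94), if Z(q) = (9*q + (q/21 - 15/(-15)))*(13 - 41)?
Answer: 3853223/162 ≈ 23785.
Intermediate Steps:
n(F) = 1/(2*(-194 + F))
Z(q) = -28 - 760*q/3 (Z(q) = (9*q + (q*(1/21) - 15*(-1/15)))*(-28) = (9*q + (q/21 + 1))*(-28) = (9*q + (1 + q/21))*(-28) = (1 + 190*q/21)*(-28) = -28 - 760*q/3)
n(113) + Z(-94) = 1/(2*(-194 + 113)) + (-28 - 760/3*(-94)) = (½)/(-81) + (-28 + 71440/3) = (½)*(-1/81) + 71356/3 = -1/162 + 71356/3 = 3853223/162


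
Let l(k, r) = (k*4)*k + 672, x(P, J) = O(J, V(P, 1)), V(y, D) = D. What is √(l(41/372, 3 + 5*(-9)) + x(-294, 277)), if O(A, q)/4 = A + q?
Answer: √61720945/186 ≈ 42.238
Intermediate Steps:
O(A, q) = 4*A + 4*q (O(A, q) = 4*(A + q) = 4*A + 4*q)
x(P, J) = 4 + 4*J (x(P, J) = 4*J + 4*1 = 4*J + 4 = 4 + 4*J)
l(k, r) = 672 + 4*k² (l(k, r) = (4*k)*k + 672 = 4*k² + 672 = 672 + 4*k²)
√(l(41/372, 3 + 5*(-9)) + x(-294, 277)) = √((672 + 4*(41/372)²) + (4 + 4*277)) = √((672 + 4*(41*(1/372))²) + (4 + 1108)) = √((672 + 4*(41/372)²) + 1112) = √((672 + 4*(1681/138384)) + 1112) = √((672 + 1681/34596) + 1112) = √(23250193/34596 + 1112) = √(61720945/34596) = √61720945/186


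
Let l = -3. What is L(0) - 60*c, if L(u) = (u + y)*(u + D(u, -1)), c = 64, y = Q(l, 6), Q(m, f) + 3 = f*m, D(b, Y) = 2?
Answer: -3882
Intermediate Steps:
Q(m, f) = -3 + f*m
y = -21 (y = -3 + 6*(-3) = -3 - 18 = -21)
L(u) = (-21 + u)*(2 + u) (L(u) = (u - 21)*(u + 2) = (-21 + u)*(2 + u))
L(0) - 60*c = (-42 + 0² - 19*0) - 60*64 = (-42 + 0 + 0) - 3840 = -42 - 3840 = -3882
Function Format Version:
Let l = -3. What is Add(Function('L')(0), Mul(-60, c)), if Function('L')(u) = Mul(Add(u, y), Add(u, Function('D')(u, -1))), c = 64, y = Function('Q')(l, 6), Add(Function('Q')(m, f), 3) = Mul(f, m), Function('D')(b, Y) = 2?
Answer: -3882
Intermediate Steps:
Function('Q')(m, f) = Add(-3, Mul(f, m))
y = -21 (y = Add(-3, Mul(6, -3)) = Add(-3, -18) = -21)
Function('L')(u) = Mul(Add(-21, u), Add(2, u)) (Function('L')(u) = Mul(Add(u, -21), Add(u, 2)) = Mul(Add(-21, u), Add(2, u)))
Add(Function('L')(0), Mul(-60, c)) = Add(Add(-42, Pow(0, 2), Mul(-19, 0)), Mul(-60, 64)) = Add(Add(-42, 0, 0), -3840) = Add(-42, -3840) = -3882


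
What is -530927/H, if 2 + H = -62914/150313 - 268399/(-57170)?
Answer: -54969457924490/235665989 ≈ -2.3325e+5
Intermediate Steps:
H = 235665989/103534870 (H = -2 + (-62914/150313 - 268399/(-57170)) = -2 + (-62914*1/150313 - 268399*(-1/57170)) = -2 + (-758/1811 + 268399/57170) = -2 + 442735729/103534870 = 235665989/103534870 ≈ 2.2762)
-530927/H = -530927/235665989/103534870 = -530927*103534870/235665989 = -54969457924490/235665989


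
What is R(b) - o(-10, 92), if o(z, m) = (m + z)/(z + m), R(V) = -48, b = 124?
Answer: -49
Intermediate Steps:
o(z, m) = 1 (o(z, m) = (m + z)/(m + z) = 1)
R(b) - o(-10, 92) = -48 - 1*1 = -48 - 1 = -49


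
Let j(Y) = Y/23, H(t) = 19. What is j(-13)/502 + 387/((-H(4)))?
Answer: -4468549/219374 ≈ -20.370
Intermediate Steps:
j(Y) = Y/23 (j(Y) = Y*(1/23) = Y/23)
j(-13)/502 + 387/((-H(4))) = ((1/23)*(-13))/502 + 387/((-1*19)) = -13/23*1/502 + 387/(-19) = -13/11546 + 387*(-1/19) = -13/11546 - 387/19 = -4468549/219374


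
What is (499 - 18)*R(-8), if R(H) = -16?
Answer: -7696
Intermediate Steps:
(499 - 18)*R(-8) = (499 - 18)*(-16) = 481*(-16) = -7696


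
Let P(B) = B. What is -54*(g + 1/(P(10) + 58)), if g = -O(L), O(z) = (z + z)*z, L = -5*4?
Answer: 1468773/34 ≈ 43199.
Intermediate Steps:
L = -20
O(z) = 2*z² (O(z) = (2*z)*z = 2*z²)
g = -800 (g = -2*(-20)² = -2*400 = -1*800 = -800)
-54*(g + 1/(P(10) + 58)) = -54*(-800 + 1/(10 + 58)) = -54*(-800 + 1/68) = -54*(-54399/68) = 1468773/34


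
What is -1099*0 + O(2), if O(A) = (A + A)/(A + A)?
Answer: 1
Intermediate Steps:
O(A) = 1 (O(A) = (2*A)/((2*A)) = (2*A)*(1/(2*A)) = 1)
-1099*0 + O(2) = -1099*0 + 1 = -157*0 + 1 = 0 + 1 = 1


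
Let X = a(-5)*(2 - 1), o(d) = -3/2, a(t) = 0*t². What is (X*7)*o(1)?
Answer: 0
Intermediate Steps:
a(t) = 0
o(d) = -3/2 (o(d) = -3*½ = -3/2)
X = 0 (X = 0*(2 - 1) = 0*1 = 0)
(X*7)*o(1) = (0*7)*(-3/2) = 0*(-3/2) = 0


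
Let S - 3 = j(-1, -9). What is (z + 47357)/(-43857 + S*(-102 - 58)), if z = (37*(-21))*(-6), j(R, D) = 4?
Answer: -52019/44977 ≈ -1.1566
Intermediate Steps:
S = 7 (S = 3 + 4 = 7)
z = 4662 (z = -777*(-6) = 4662)
(z + 47357)/(-43857 + S*(-102 - 58)) = (4662 + 47357)/(-43857 + 7*(-102 - 58)) = 52019/(-43857 + 7*(-160)) = 52019/(-43857 - 1120) = 52019/(-44977) = 52019*(-1/44977) = -52019/44977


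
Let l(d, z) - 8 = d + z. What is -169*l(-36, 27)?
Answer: 169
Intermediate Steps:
l(d, z) = 8 + d + z (l(d, z) = 8 + (d + z) = 8 + d + z)
-169*l(-36, 27) = -169*(8 - 36 + 27) = -169*(-1) = 169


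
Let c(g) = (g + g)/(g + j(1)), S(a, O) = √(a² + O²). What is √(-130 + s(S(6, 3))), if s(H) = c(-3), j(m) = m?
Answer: I*√127 ≈ 11.269*I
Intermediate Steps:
S(a, O) = √(O² + a²)
c(g) = 2*g/(1 + g) (c(g) = (g + g)/(g + 1) = (2*g)/(1 + g) = 2*g/(1 + g))
s(H) = 3 (s(H) = 2*(-3)/(1 - 3) = 2*(-3)/(-2) = 2*(-3)*(-½) = 3)
√(-130 + s(S(6, 3))) = √(-130 + 3) = √(-127) = I*√127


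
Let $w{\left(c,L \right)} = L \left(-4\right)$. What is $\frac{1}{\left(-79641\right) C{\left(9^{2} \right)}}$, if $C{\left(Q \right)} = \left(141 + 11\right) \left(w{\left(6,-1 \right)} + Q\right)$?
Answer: $- \frac{1}{1028961720} \approx -9.7185 \cdot 10^{-10}$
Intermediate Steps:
$w{\left(c,L \right)} = - 4 L$
$C{\left(Q \right)} = 608 + 152 Q$ ($C{\left(Q \right)} = \left(141 + 11\right) \left(\left(-4\right) \left(-1\right) + Q\right) = 152 \left(4 + Q\right) = 608 + 152 Q$)
$\frac{1}{\left(-79641\right) C{\left(9^{2} \right)}} = \frac{1}{\left(-79641\right) \left(608 + 152 \cdot 9^{2}\right)} = - \frac{1}{79641 \left(608 + 152 \cdot 81\right)} = - \frac{1}{79641 \left(608 + 12312\right)} = - \frac{1}{79641 \cdot 12920} = \left(- \frac{1}{79641}\right) \frac{1}{12920} = - \frac{1}{1028961720}$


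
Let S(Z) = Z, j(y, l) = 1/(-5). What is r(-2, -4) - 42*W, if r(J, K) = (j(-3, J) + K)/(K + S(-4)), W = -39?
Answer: 65541/40 ≈ 1638.5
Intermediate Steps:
j(y, l) = -⅕
r(J, K) = (-⅕ + K)/(-4 + K) (r(J, K) = (-⅕ + K)/(K - 4) = (-⅕ + K)/(-4 + K))
r(-2, -4) - 42*W = (-⅕ - 4)/(-4 - 4) - 42*(-39) = -21/5/(-8) + 1638 = -⅛*(-21/5) + 1638 = 21/40 + 1638 = 65541/40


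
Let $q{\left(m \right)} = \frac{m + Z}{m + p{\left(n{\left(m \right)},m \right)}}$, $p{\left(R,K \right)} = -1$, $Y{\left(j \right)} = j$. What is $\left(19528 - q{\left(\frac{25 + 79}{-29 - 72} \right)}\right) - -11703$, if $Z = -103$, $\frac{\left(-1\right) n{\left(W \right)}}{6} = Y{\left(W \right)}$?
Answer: $\frac{6391848}{205} \approx 31180.0$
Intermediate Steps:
$n{\left(W \right)} = - 6 W$
$q{\left(m \right)} = \frac{-103 + m}{-1 + m}$ ($q{\left(m \right)} = \frac{m - 103}{m - 1} = \frac{-103 + m}{-1 + m}$)
$\left(19528 - q{\left(\frac{25 + 79}{-29 - 72} \right)}\right) - -11703 = \left(19528 - \frac{-103 + \frac{25 + 79}{-29 - 72}}{-1 + \frac{25 + 79}{-29 - 72}}\right) - -11703 = \left(19528 - \frac{-103 + \frac{104}{-101}}{-1 + \frac{104}{-101}}\right) + 11703 = \left(19528 - \frac{-103 + 104 \left(- \frac{1}{101}\right)}{-1 + 104 \left(- \frac{1}{101}\right)}\right) + 11703 = \left(19528 - \frac{-103 - \frac{104}{101}}{-1 - \frac{104}{101}}\right) + 11703 = \left(19528 - \frac{1}{- \frac{205}{101}} \left(- \frac{10507}{101}\right)\right) + 11703 = \left(19528 - \left(- \frac{101}{205}\right) \left(- \frac{10507}{101}\right)\right) + 11703 = \left(19528 - \frac{10507}{205}\right) + 11703 = \frac{3992733}{205} + 11703 = \frac{6391848}{205}$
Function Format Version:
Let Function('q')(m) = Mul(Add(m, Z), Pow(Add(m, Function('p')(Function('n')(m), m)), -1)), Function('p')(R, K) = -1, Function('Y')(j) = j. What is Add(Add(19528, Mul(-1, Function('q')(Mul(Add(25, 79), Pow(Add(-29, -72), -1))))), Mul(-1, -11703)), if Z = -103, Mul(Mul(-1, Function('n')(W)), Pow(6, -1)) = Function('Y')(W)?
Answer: Rational(6391848, 205) ≈ 31180.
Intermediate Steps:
Function('n')(W) = Mul(-6, W)
Function('q')(m) = Mul(Pow(Add(-1, m), -1), Add(-103, m)) (Function('q')(m) = Mul(Add(m, -103), Pow(Add(m, -1), -1)) = Mul(Add(-103, m), Pow(Add(-1, m), -1)) = Mul(Pow(Add(-1, m), -1), Add(-103, m)))
Add(Add(19528, Mul(-1, Function('q')(Mul(Add(25, 79), Pow(Add(-29, -72), -1))))), Mul(-1, -11703)) = Add(Add(19528, Mul(-1, Mul(Pow(Add(-1, Mul(Add(25, 79), Pow(Add(-29, -72), -1))), -1), Add(-103, Mul(Add(25, 79), Pow(Add(-29, -72), -1)))))), Mul(-1, -11703)) = Add(Add(19528, Mul(-1, Mul(Pow(Add(-1, Mul(104, Pow(-101, -1))), -1), Add(-103, Mul(104, Pow(-101, -1)))))), 11703) = Add(Add(19528, Mul(-1, Mul(Pow(Add(-1, Mul(104, Rational(-1, 101))), -1), Add(-103, Mul(104, Rational(-1, 101)))))), 11703) = Add(Add(19528, Mul(-1, Mul(Pow(Add(-1, Rational(-104, 101)), -1), Add(-103, Rational(-104, 101))))), 11703) = Add(Add(19528, Mul(-1, Mul(Pow(Rational(-205, 101), -1), Rational(-10507, 101)))), 11703) = Add(Add(19528, Mul(-1, Mul(Rational(-101, 205), Rational(-10507, 101)))), 11703) = Add(Add(19528, Mul(-1, Rational(10507, 205))), 11703) = Add(Add(19528, Rational(-10507, 205)), 11703) = Add(Rational(3992733, 205), 11703) = Rational(6391848, 205)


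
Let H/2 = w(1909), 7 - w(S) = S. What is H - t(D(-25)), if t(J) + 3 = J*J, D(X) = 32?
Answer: -4825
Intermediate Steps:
w(S) = 7 - S
t(J) = -3 + J**2 (t(J) = -3 + J*J = -3 + J**2)
H = -3804 (H = 2*(7 - 1*1909) = 2*(7 - 1909) = 2*(-1902) = -3804)
H - t(D(-25)) = -3804 - (-3 + 32**2) = -3804 - (-3 + 1024) = -3804 - 1*1021 = -3804 - 1021 = -4825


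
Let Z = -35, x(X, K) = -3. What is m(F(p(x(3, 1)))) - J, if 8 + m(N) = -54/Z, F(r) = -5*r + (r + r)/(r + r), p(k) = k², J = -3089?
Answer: 107889/35 ≈ 3082.5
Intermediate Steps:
F(r) = 1 - 5*r (F(r) = -5*r + (2*r)/((2*r)) = -5*r + (2*r)*(1/(2*r)) = -5*r + 1 = 1 - 5*r)
m(N) = -226/35 (m(N) = -8 - 54/(-35) = -8 - 54*(-1/35) = -8 + 54/35 = -226/35)
m(F(p(x(3, 1)))) - J = -226/35 - 1*(-3089) = -226/35 + 3089 = 107889/35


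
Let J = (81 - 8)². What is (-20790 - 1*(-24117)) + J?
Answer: 8656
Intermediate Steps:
J = 5329 (J = 73² = 5329)
(-20790 - 1*(-24117)) + J = (-20790 - 1*(-24117)) + 5329 = (-20790 + 24117) + 5329 = 3327 + 5329 = 8656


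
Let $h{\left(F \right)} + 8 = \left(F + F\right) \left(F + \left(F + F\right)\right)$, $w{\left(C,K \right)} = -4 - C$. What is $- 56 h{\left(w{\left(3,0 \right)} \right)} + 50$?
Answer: $-15966$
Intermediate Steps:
$h{\left(F \right)} = -8 + 6 F^{2}$ ($h{\left(F \right)} = -8 + \left(F + F\right) \left(F + \left(F + F\right)\right) = -8 + 2 F \left(F + 2 F\right) = -8 + 2 F 3 F = -8 + 6 F^{2}$)
$- 56 h{\left(w{\left(3,0 \right)} \right)} + 50 = - 56 \left(-8 + 6 \left(-4 - 3\right)^{2}\right) + 50 = - 56 \left(-8 + 6 \left(-7\right)^{2}\right) + 50 = - 56 \left(-8 + 6 \cdot 49\right) + 50 = - 56 \left(-8 + 294\right) + 50 = \left(-56\right) 286 + 50 = -16016 + 50 = -15966$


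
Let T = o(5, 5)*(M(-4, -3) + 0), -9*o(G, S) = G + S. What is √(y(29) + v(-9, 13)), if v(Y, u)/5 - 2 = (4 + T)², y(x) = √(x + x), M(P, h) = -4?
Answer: √(29690 + 81*√58)/9 ≈ 19.343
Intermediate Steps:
o(G, S) = -G/9 - S/9 (o(G, S) = -(G + S)/9 = -G/9 - S/9)
y(x) = √2*√x (y(x) = √(2*x) = √2*√x)
T = 40/9 (T = (-⅑*5 - ⅑*5)*(-4 + 0) = (-5/9 - 5/9)*(-4) = -10/9*(-4) = 40/9 ≈ 4.4444)
v(Y, u) = 29690/81 (v(Y, u) = 10 + 5*(4 + 40/9)² = 10 + 5*(76/9)² = 10 + 5*(5776/81) = 10 + 28880/81 = 29690/81)
√(y(29) + v(-9, 13)) = √(√2*√29 + 29690/81) = √(√58 + 29690/81) = √(29690/81 + √58)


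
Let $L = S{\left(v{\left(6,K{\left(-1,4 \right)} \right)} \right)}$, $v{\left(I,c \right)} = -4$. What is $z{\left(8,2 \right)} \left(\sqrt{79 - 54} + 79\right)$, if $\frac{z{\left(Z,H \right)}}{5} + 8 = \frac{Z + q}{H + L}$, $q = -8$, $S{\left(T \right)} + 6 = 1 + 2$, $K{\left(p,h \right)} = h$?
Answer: $-3360$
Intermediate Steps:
$S{\left(T \right)} = -3$ ($S{\left(T \right)} = -6 + \left(1 + 2\right) = -6 + 3 = -3$)
$L = -3$
$z{\left(Z,H \right)} = -40 + \frac{5 \left(-8 + Z\right)}{-3 + H}$ ($z{\left(Z,H \right)} = -40 + 5 \frac{Z - 8}{H - 3} = -40 + 5 \frac{-8 + Z}{-3 + H} = -40 + \frac{5 \left(-8 + Z\right)}{-3 + H}$)
$z{\left(8,2 \right)} \left(\sqrt{79 - 54} + 79\right) = \frac{5 \left(16 + 8 - 16\right)}{-3 + 2} \left(\sqrt{79 - 54} + 79\right) = \frac{5 \left(16 + 8 - 16\right)}{-1} \left(\sqrt{25} + 79\right) = 5 \left(-1\right) 8 \left(5 + 79\right) = \left(-40\right) 84 = -3360$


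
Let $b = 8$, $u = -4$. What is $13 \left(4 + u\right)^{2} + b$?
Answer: $8$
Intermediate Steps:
$13 \left(4 + u\right)^{2} + b = 13 \left(4 - 4\right)^{2} + 8 = 13 \cdot 0^{2} + 8 = 13 \cdot 0 + 8 = 0 + 8 = 8$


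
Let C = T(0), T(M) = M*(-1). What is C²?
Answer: 0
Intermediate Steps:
T(M) = -M
C = 0 (C = -1*0 = 0)
C² = 0² = 0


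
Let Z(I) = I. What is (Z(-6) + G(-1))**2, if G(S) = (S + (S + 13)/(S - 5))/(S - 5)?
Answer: 121/4 ≈ 30.250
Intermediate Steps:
G(S) = (S + (13 + S)/(-5 + S))/(-5 + S)
(Z(-6) + G(-1))**2 = (-6 + (13 + (-1)**2 - 4*(-1))/(-5 - 1)**2)**2 = (-6 + (13 + 1 + 4)/(-6)**2)**2 = (-6 + (1/36)*18)**2 = (-6 + 1/2)**2 = (-11/2)**2 = 121/4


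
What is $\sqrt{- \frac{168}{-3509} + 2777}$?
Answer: $\frac{\sqrt{282595169}}{319} \approx 52.698$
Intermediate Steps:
$\sqrt{- \frac{168}{-3509} + 2777} = \sqrt{\left(-168\right) \left(- \frac{1}{3509}\right) + 2777} = \sqrt{\frac{168}{3509} + 2777} = \sqrt{\frac{9744661}{3509}} = \frac{\sqrt{282595169}}{319}$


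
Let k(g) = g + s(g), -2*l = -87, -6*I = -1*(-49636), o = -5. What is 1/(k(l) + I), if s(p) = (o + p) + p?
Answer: -6/48883 ≈ -0.00012274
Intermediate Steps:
I = -24818/3 (I = -(-1)*(-49636)/6 = -⅙*49636 = -24818/3 ≈ -8272.7)
l = 87/2 (l = -½*(-87) = 87/2 ≈ 43.500)
s(p) = -5 + 2*p (s(p) = (-5 + p) + p = -5 + 2*p)
k(g) = -5 + 3*g (k(g) = g + (-5 + 2*g) = -5 + 3*g)
1/(k(l) + I) = 1/((-5 + 3*(87/2)) - 24818/3) = 1/((-5 + 261/2) - 24818/3) = 1/(251/2 - 24818/3) = 1/(-48883/6) = -6/48883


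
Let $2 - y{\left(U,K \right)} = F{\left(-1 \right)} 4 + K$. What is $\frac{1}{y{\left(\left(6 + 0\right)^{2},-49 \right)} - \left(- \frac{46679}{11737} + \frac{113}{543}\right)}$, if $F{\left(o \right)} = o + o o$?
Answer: $\frac{6373191}{349053157} \approx 0.018259$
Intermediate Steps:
$F{\left(o \right)} = o + o^{2}$
$y{\left(U,K \right)} = 2 - K$ ($y{\left(U,K \right)} = 2 - \left(- (1 - 1) 4 + K\right) = 2 - \left(\left(-1\right) 0 \cdot 4 + K\right) = 2 - \left(0 \cdot 4 + K\right) = 2 - \left(0 + K\right) = 2 - K$)
$\frac{1}{y{\left(\left(6 + 0\right)^{2},-49 \right)} - \left(- \frac{46679}{11737} + \frac{113}{543}\right)} = \frac{1}{\left(2 - -49\right) - \left(- \frac{46679}{11737} + \frac{113}{543}\right)} = \frac{1}{\left(2 + 49\right) - - \frac{24020416}{6373191}} = \frac{1}{51 + \left(- \frac{113}{543} + \frac{46679}{11737}\right)} = \frac{1}{51 + \frac{24020416}{6373191}} = \frac{1}{\frac{349053157}{6373191}} = \frac{6373191}{349053157}$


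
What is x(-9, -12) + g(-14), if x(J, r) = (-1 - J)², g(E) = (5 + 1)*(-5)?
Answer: 34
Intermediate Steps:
g(E) = -30 (g(E) = 6*(-5) = -30)
x(-9, -12) + g(-14) = (1 - 9)² - 30 = (-8)² - 30 = 64 - 30 = 34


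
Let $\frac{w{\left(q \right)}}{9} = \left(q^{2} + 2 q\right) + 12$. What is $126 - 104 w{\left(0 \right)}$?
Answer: $-11106$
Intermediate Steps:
$w{\left(q \right)} = 108 + 9 q^{2} + 18 q$ ($w{\left(q \right)} = 9 \left(\left(q^{2} + 2 q\right) + 12\right) = 9 \left(12 + q^{2} + 2 q\right) = 108 + 9 q^{2} + 18 q$)
$126 - 104 w{\left(0 \right)} = 126 - 104 \left(108 + 9 \cdot 0^{2} + 18 \cdot 0\right) = 126 - 104 \left(108 + 9 \cdot 0 + 0\right) = 126 - 104 \left(108 + 0 + 0\right) = 126 - 11232 = -11106$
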